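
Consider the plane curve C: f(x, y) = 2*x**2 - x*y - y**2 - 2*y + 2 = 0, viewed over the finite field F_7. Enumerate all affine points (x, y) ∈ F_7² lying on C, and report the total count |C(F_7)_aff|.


Affine F_7-points: {(1, 1), (1, 3), (2, 5), (3, 1), (4, 3), (4, 5)}; count = 6.

For each of the 49 pairs (x, y) ∈ F_7², evaluate f(x, y) mod 7. Record the zeros.
  x = 0: [0↦2, 1↦6, 2↦1, 3↦1, 4↦6, 5↦2, 6↦3]  zeros at y ∈ ∅
  x = 1: [0↦4, 1↦0, 2↦1, 3↦0, 4↦4, 5↦6, 6↦6]  zeros at y ∈ {1, 3}
  x = 2: [0↦3, 1↦5, 2↦5, 3↦3, 4↦6, 5↦0, 6↦6]  zeros at y ∈ {5}
  x = 3: [0↦6, 1↦0, 2↦6, 3↦3, 4↦5, 5↦5, 6↦3]  zeros at y ∈ {1}
  x = 4: [0↦6, 1↦6, 2↦4, 3↦0, 4↦1, 5↦0, 6↦4]  zeros at y ∈ {3, 5}
  x = 5: [0↦3, 1↦2, 2↦6, 3↦1, 4↦1, 5↦6, 6↦2]  zeros at y ∈ ∅
  x = 6: [0↦4, 1↦2, 2↦5, 3↦6, 4↦5, 5↦2, 6↦4]  zeros at y ∈ ∅
Collecting zeros: affine points = {(1, 1), (1, 3), (2, 5), (3, 1), (4, 3), (4, 5)}.
Total count |C(F_7)_aff| = 6.


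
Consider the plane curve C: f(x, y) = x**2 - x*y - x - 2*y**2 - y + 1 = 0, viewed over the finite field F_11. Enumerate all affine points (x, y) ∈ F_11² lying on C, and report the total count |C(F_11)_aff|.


Affine F_11-points: {(0, 6), (0, 10), (1, 2), (1, 8), (2, 2), (6, 1), (7, 1), (7, 6), (8, 4), (8, 8)}; count = 10.

For each of the 121 pairs (x, y) ∈ F_11², evaluate f(x, y) mod 11. Record the zeros.
  x = 0: [0↦1, 1↦9, 2↦2, 3↦2, 4↦9, 5↦1, 6↦0, 7↦6, 8↦8, 9↦6, 10↦0]  zeros at y ∈ {6, 10}
  x = 1: [0↦1, 1↦8, 2↦0, 3↦10, 4↦5, 5↦7, 6↦5, 7↦10, 8↦0, 9↦8, 10↦1]  zeros at y ∈ {2, 8}
  x = 2: [0↦3, 1↦9, 2↦0, 3↦9, 4↦3, 5↦4, 6↦1, 7↦5, 8↦5, 9↦1, 10↦4]  zeros at y ∈ {2}
  x = 3: [0↦7, 1↦1, 2↦2, 3↦10, 4↦3, 5↦3, 6↦10, 7↦2, 8↦1, 9↦7, 10↦9]  zeros at y ∈ ∅
  x = 4: [0↦2, 1↦6, 2↦6, 3↦2, 4↦5, 5↦4, 6↦10, 7↦1, 8↦10, 9↦4, 10↦5]  zeros at y ∈ ∅
  x = 5: [0↦10, 1↦2, 2↦1, 3↦7, 4↦9, 5↦7, 6↦1, 7↦2, 8↦10, 9↦3, 10↦3]  zeros at y ∈ ∅
  x = 6: [0↦9, 1↦0, 2↦9, 3↦3, 4↦4, 5↦1, 6↦5, 7↦5, 8↦1, 9↦4, 10↦3]  zeros at y ∈ {1}
  x = 7: [0↦10, 1↦0, 2↦8, 3↦1, 4↦1, 5↦8, 6↦0, 7↦10, 8↦5, 9↦7, 10↦5]  zeros at y ∈ {1, 6}
  x = 8: [0↦2, 1↦2, 2↦9, 3↦1, 4↦0, 5↦6, 6↦8, 7↦6, 8↦0, 9↦1, 10↦9]  zeros at y ∈ {4, 8}
  x = 9: [0↦7, 1↦6, 2↦1, 3↦3, 4↦1, 5↦6, 6↦7, 7↦4, 8↦8, 9↦8, 10↦4]  zeros at y ∈ ∅
  x = 10: [0↦3, 1↦1, 2↦6, 3↦7, 4↦4, 5↦8, 6↦8, 7↦4, 8↦7, 9↦6, 10↦1]  zeros at y ∈ ∅
Collecting zeros: affine points = {(0, 6), (0, 10), (1, 2), (1, 8), (2, 2), (6, 1), (7, 1), (7, 6), (8, 4), (8, 8)}.
Total count |C(F_11)_aff| = 10.


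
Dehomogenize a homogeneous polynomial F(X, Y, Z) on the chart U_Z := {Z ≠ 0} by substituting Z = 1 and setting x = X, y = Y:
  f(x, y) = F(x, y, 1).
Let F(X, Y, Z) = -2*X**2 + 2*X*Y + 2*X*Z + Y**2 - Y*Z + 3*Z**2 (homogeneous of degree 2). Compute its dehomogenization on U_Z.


f(x, y) = -2*x**2 + 2*x*y + 2*x + y**2 - y + 3

On U_Z we set Z = 1. Each monomial c·X^i·Y^j·Z^k in F becomes c·x^i·y^j·1^k = c·x^i·y^j.
Substituting Z = 1: F(X, Y, 1) = -2*x**2 + 2*x*y + 2*x + y**2 - y + 3.
Note: deg(f) ≤ deg(F) = 2; strict inequality happens when F is divisible by Z (lost terms).


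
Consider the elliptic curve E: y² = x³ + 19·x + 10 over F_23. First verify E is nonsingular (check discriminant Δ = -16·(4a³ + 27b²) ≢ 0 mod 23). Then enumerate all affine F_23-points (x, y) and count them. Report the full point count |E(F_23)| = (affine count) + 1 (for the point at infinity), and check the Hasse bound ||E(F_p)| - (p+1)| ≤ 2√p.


Affine points = {(3, 5), (3, 18), (4, 9), (4, 14), (5, 0), (6, 8), (6, 15), (7, 7), (7, 16), (9, 6), (9, 17), (10, 2), (10, 21), (11, 3), (11, 20), (13, 4), (13, 19), (15, 6), (15, 17), (17, 5), (17, 18), (19, 10), (19, 13), (20, 8), (20, 15), (22, 6), (22, 17)}; affine count = 27; |E(F_23)| = 28.

Discriminant check: Δ ∝ 4a³ + 27b² = 4·19³ + 27·10² = 4·6859 + 27·100 ≡ 6 (mod 23). Nonzero ⇒ E is nonsingular.
For each x ∈ F_23, compute rhs = x³ + 19·x + 10 mod 23, then count y ∈ F_23 with y² ≡ rhs.
  x = 0: rhs = 10, matching y values: none (0 points).
  x = 1: rhs = 7, matching y values: none (0 points).
  x = 2: rhs = 10, matching y values: none (0 points).
  x = 3: rhs = 2, matching y values: 5, 18 (2 points).
  x = 4: rhs = 12, matching y values: 9, 14 (2 points).
  x = 5: rhs = 0, matching y values: 0 (1 points).
  x = 6: rhs = 18, matching y values: 8, 15 (2 points).
  x = 7: rhs = 3, matching y values: 7, 16 (2 points).
  x = 8: rhs = 7, matching y values: none (0 points).
  x = 9: rhs = 13, matching y values: 6, 17 (2 points).
  x = 10: rhs = 4, matching y values: 2, 21 (2 points).
  x = 11: rhs = 9, matching y values: 3, 20 (2 points).
  x = 12: rhs = 11, matching y values: none (0 points).
  x = 13: rhs = 16, matching y values: 4, 19 (2 points).
  x = 14: rhs = 7, matching y values: none (0 points).
  x = 15: rhs = 13, matching y values: 6, 17 (2 points).
  x = 16: rhs = 17, matching y values: none (0 points).
  x = 17: rhs = 2, matching y values: 5, 18 (2 points).
  x = 18: rhs = 20, matching y values: none (0 points).
  x = 19: rhs = 8, matching y values: 10, 13 (2 points).
  x = 20: rhs = 18, matching y values: 8, 15 (2 points).
  x = 21: rhs = 10, matching y values: none (0 points).
  x = 22: rhs = 13, matching y values: 6, 17 (2 points).
Total affine count: 27.
Full point count |E(F_23)| = 27 + 1 = 28.
Hasse bound: |28 − (23+1)| = |4| = 4 ≤ 2√23 ≈ 9.5917 ✓.


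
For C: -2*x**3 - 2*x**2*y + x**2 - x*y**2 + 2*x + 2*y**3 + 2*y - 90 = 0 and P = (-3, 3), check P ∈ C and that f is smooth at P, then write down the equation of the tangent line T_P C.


Tangent line at P: -31*x + 56*y - 261 = 0.

Step 1: f(-3, 3) = 0, so P lies on C.
Step 2: partial derivatives
  f_x(x, y) = -6*x**2 - 4*x*y + 2*x - y**2 + 2, f_y(x, y) = -2*x**2 - 2*x*y + 6*y**2 + 2.
  f_x(P) = -31, f_y(P) = 56 (gradient nonzero, so P is smooth).
Step 3: tangent line at P: -31·(x − -3) + 56·(y − 3) = 0.
Expanding: -31*x + 56*y - 261 = 0.


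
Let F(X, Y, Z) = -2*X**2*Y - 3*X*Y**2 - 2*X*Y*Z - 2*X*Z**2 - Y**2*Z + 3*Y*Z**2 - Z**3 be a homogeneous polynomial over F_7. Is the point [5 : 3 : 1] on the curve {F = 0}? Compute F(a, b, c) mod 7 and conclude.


F(5,3,1) ≡ 3 (mod 7); P is NOT on the curve.

Evaluate F(5, 3, 1) term-by-term (mod 7).
  -2*X**2*Y ↦ -2·25·3·1 = -150
  -3*X*Y**2 ↦ -3·5·9·1 = -135
  -2*X*Y*Z ↦ -2·5·3·1 = -30
  -2*X*Z**2 ↦ -2·5·1·1 = -10
  -Y**2*Z ↦ -1·1·9·1 = -9
  3*Y*Z**2 ↦ 3·1·3·1 = 9
  -Z**3 ↦ -1·1·1·1 = -1
Sum: F(5, 3, 1) = (-150) + (-135) + (-30) + (-10) + (-9) + (9) + (-1) = -326.
Reducing mod 7: -326 ≡ 3 (mod 7).
Since F(a, b, c) ≡ 3 ≠ 0 (mod 7), P does NOT lie on the curve.


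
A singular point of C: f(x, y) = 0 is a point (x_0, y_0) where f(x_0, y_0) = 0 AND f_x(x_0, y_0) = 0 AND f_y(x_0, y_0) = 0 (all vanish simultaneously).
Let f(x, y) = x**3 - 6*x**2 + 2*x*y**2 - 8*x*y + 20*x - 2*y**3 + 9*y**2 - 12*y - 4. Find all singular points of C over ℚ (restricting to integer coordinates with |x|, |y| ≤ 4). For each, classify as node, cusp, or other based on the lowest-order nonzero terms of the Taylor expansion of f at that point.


Singular points: {(2, 2)}; classification: cusp.

Compute partial derivatives:
  f_x = 3*x**2 - 12*x + 2*y**2 - 8*y + 20.
  f_y = 4*x*y - 8*x - 6*y**2 + 18*y - 12.
Scan x_0 ∈ {−4, ..., 4}. For each x_0, f_y(x_0, y) is a polynomial in y; find its integer roots y ∈ {−4, ..., 4}, then test f_x and f at those candidates.
  x = -4: f_y(-4, y) = -6*y**2 + 2*y + 20; vanishes at y ∈ {2}. (-4, 2): f_x = 108 ≠ 0.
  x = -3: f_y(-3, y) = -6*y**2 + 6*y + 12; vanishes at y ∈ {-1, 2}. (-3, -1): f_x = 93 ≠ 0; (-3, 2): f_x = 75 ≠ 0.
  x = -2: f_y(-2, y) = -6*y**2 + 10*y + 4; vanishes at y ∈ {2}. (-2, 2): f_x = 48 ≠ 0.
  x = -1: f_y(-1, y) = -6*y**2 + 14*y - 4; vanishes at y ∈ {2}. (-1, 2): f_x = 27 ≠ 0.
  x = 0: f_y(0, y) = -6*y**2 + 18*y - 12; vanishes at y ∈ {1, 2}. (0, 1): f_x = 14 ≠ 0; (0, 2): f_x = 12 ≠ 0.
  x = 1: f_y(1, y) = -6*y**2 + 22*y - 20; vanishes at y ∈ {2}. (1, 2): f_x = 3 ≠ 0.
  x = 2: f_y(2, y) = -6*y**2 + 26*y - 28; vanishes at y ∈ {2}. (2, 2): f_x = 0, f = 0 — SINGULAR.
  x = 3: f_y(3, y) = -6*y**2 + 30*y - 36; vanishes at y ∈ {2, 3}. (3, 2): f_x = 3 ≠ 0; (3, 3): f_x = 5 ≠ 0.
  x = 4: f_y(4, y) = -6*y**2 + 34*y - 44; vanishes at y ∈ {2}. (4, 2): f_x = 12 ≠ 0.
Only singular point on the grid: (2, 2).
Classify: substitute x = 2 + u, y = 2 + v and expand: f = u**3 + 2*u*v**2 - 2*v**3 + v**2.
No constant or linear terms (consistent with a singular point). Quadratic part: v**2. Cubic part: u**3 + 2*u*v**2 - 2*v**3.
The quadratic part v**2 is a perfect square, so there is a single (double) tangent line v = 0, i.e. y = 2. Restricting the cubic part to that line (v = 0) leaves u**3 ≠ 0, so f is not divisible by v and the branch is v² ≈ -u**3 to lowest order — this is a cusp.
Classification: cusp.


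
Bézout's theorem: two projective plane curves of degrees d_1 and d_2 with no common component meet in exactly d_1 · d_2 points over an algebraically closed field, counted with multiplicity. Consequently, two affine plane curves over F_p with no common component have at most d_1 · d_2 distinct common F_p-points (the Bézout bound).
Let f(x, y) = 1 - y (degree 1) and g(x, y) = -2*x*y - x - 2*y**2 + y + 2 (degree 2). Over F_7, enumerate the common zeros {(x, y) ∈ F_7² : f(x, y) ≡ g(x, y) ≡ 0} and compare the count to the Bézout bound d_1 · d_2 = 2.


Common zeros: {(5, 1)}; count = 1; Bézout bound = 2.

deg(f) = 1, deg(g) = 2, so Bézout bound = 2.
Scan x ∈ F_7. For each x, list the y ∈ F_7 with f(x, y) ≡ 0 and those with g(x, y) ≡ 0 (mod 7); the common zeros in that column are the intersection.
  x = 0: f ≡ 0 at y ∈ {1}; g ≡ 0 at y ∈ ∅; common: ∅.
  x = 1: f ≡ 0 at y ∈ {1}; g ≡ 0 at y ∈ {4, 6}; common: ∅.
  x = 2: f ≡ 0 at y ∈ {1}; g ≡ 0 at y ∈ {0, 2}; common: ∅.
  x = 3: f ≡ 0 at y ∈ {1}; g ≡ 0 at y ∈ ∅; common: ∅.
  x = 4: f ≡ 0 at y ∈ {1}; g ≡ 0 at y ∈ ∅; common: ∅.
  x = 5: f ≡ 0 at y ∈ {1}; g ≡ 0 at y ∈ {1, 5}; common: {1}.
  x = 6: f ≡ 0 at y ∈ {1}; g ≡ 0 at y ∈ ∅; common: ∅.
Collecting: common zeros = {(5, 1)}, so the count is 1.
Comparison with the Bézout bound: 1 ≤ 2 = deg(f)·deg(g), as expected for curves with no common component (the affine F_7-count falls short of the bound because intersections may lie at infinity, over extension fields, or carry multiplicity).


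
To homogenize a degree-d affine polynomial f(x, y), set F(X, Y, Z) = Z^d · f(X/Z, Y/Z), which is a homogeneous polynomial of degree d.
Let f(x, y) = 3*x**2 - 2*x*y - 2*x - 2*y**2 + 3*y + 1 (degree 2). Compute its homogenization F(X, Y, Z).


F(X, Y, Z) = 3*X**2 - 2*X*Y - 2*X*Z - 2*Y**2 + 3*Y*Z + Z**2

deg(f) = 2.
Substitute x = X/Z, y = Y/Z into f, then multiply by Z^2.
  monomial 3·x^2·y^0 ↦ 3·X^2·Y^0·Z^0.
  monomial -2·x^1·y^1 ↦ -2·X^1·Y^1·Z^0.
  monomial -2·x^1·y^0 ↦ -2·X^1·Y^0·Z^1.
  monomial -2·x^0·y^2 ↦ -2·X^0·Y^2·Z^0.
  monomial 3·x^0·y^1 ↦ 3·X^0·Y^1·Z^1.
  monomial 1·x^0·y^0 ↦ 1·X^0·Y^0·Z^2.
Collecting: F(X, Y, Z) = 3*X**2 - 2*X*Y - 2*X*Z - 2*Y**2 + 3*Y*Z + Z**2.


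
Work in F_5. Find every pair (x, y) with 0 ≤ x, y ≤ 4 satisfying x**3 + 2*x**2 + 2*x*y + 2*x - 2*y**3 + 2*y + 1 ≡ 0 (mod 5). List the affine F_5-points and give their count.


Affine F_5-points: {(2, 1), (2, 3), (4, 0)}; count = 3.

For each of the 25 pairs (x, y) ∈ F_5², evaluate f(x, y) mod 5. Record the zeros.
  x = 0: [0↦1, 1↦1, 2↦4, 3↦3, 4↦1]  zeros at y ∈ ∅
  x = 1: [0↦1, 1↦3, 2↦3, 3↦4, 4↦4]  zeros at y ∈ ∅
  x = 2: [0↦1, 1↦0, 2↦2, 3↦0, 4↦2]  zeros at y ∈ {1, 3}
  x = 3: [0↦2, 1↦3, 2↦2, 3↦2, 4↦1]  zeros at y ∈ ∅
  x = 4: [0↦0, 1↦3, 2↦4, 3↦1, 4↦2]  zeros at y ∈ {0}
Collecting zeros: affine points = {(2, 1), (2, 3), (4, 0)}.
Total count |C(F_5)_aff| = 3.


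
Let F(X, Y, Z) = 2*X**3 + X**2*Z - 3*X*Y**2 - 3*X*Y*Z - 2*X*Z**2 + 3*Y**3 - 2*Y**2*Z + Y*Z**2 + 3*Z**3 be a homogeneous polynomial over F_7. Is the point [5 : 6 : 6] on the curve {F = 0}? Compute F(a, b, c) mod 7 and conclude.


F(5,6,6) ≡ 5 (mod 7); P is NOT on the curve.

Evaluate F(5, 6, 6) term-by-term (mod 7).
  2*X**3 ↦ 2·125·1·1 = 250
  X**2*Z ↦ 1·25·1·6 = 150
  -3*X*Y**2 ↦ -3·5·36·1 = -540
  -3*X*Y*Z ↦ -3·5·6·6 = -540
  -2*X*Z**2 ↦ -2·5·1·36 = -360
  3*Y**3 ↦ 3·1·216·1 = 648
  -2*Y**2*Z ↦ -2·1·36·6 = -432
  Y*Z**2 ↦ 1·1·6·36 = 216
  3*Z**3 ↦ 3·1·1·216 = 648
Sum: F(5, 6, 6) = (250) + (150) + (-540) + (-540) + (-360) + (648) + (-432) + (216) + (648) = 40.
Reducing mod 7: 40 ≡ 5 (mod 7).
Since F(a, b, c) ≡ 5 ≠ 0 (mod 7), P does NOT lie on the curve.


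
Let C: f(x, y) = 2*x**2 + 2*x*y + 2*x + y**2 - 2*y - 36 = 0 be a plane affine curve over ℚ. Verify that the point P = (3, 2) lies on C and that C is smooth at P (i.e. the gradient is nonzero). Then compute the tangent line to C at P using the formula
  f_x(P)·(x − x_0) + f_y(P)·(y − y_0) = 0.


Tangent line at P: 18*x + 8*y - 70 = 0.

Step 1: f(3, 2) = 0, so P lies on C.
Step 2: partial derivatives
  f_x(x, y) = 4*x + 2*y + 2, f_y(x, y) = 2*x + 2*y - 2.
  f_x(P) = 18, f_y(P) = 8 (gradient nonzero, so P is smooth).
Step 3: tangent line at P: 18·(x − 3) + 8·(y − 2) = 0.
Expanding: 18*x + 8*y - 70 = 0.


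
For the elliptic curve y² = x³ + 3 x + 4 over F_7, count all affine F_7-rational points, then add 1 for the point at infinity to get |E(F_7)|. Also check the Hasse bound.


Affine points = {(0, 2), (0, 5), (1, 1), (1, 6), (2, 2), (2, 5), (5, 2), (5, 5), (6, 0)}; affine count = 9; |E(F_7)| = 10.

Discriminant check: Δ ∝ 4a³ + 27b² = 4·3³ + 27·4² = 4·27 + 27·16 ≡ 1 (mod 7). Nonzero ⇒ E is nonsingular.
For each x ∈ F_7, compute rhs = x³ + 3·x + 4 mod 7, then count y ∈ F_7 with y² ≡ rhs.
  x = 0: rhs = 4, matching y values: 2, 5 (2 points).
  x = 1: rhs = 1, matching y values: 1, 6 (2 points).
  x = 2: rhs = 4, matching y values: 2, 5 (2 points).
  x = 3: rhs = 5, matching y values: none (0 points).
  x = 4: rhs = 3, matching y values: none (0 points).
  x = 5: rhs = 4, matching y values: 2, 5 (2 points).
  x = 6: rhs = 0, matching y values: 0 (1 points).
Total affine count: 9.
Full point count |E(F_7)| = 9 + 1 = 10.
Hasse bound: |10 − (7+1)| = |2| = 2 ≤ 2√7 ≈ 5.2915 ✓.


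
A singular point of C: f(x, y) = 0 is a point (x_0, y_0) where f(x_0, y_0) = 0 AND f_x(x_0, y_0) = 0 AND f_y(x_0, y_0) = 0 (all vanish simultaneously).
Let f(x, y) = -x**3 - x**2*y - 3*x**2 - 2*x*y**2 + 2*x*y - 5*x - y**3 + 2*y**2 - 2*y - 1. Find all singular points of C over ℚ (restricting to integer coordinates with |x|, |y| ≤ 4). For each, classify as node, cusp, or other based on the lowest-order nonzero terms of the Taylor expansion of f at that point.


Singular points: {(-1, 1)}; classification: node.

Compute partial derivatives:
  f_x = -3*x**2 - 2*x*y - 6*x - 2*y**2 + 2*y - 5.
  f_y = -x**2 - 4*x*y + 2*x - 3*y**2 + 4*y - 2.
Scan x_0 ∈ {−4, ..., 4}. For each x_0, f_y(x_0, y) is a polynomial in y; find its integer roots y ∈ {−4, ..., 4}, then test f_x and f at those candidates.
  x = -4: f_y(-4, y) = -3*y**2 + 20*y - 26; no integer root y with |y| ≤ 4.
  x = -3: f_y(-3, y) = -3*y**2 + 16*y - 17; no integer root y with |y| ≤ 4.
  x = -2: f_y(-2, y) = -3*y**2 + 12*y - 10; no integer root y with |y| ≤ 4.
  x = -1: f_y(-1, y) = -3*y**2 + 8*y - 5; vanishes at y ∈ {1}. (-1, 1): f_x = 0, f = 0 — SINGULAR.
  x = 0: f_y(0, y) = -3*y**2 + 4*y - 2; no integer root y with |y| ≤ 4.
  x = 1: f_y(1, y) = -3*y**2 - 1; no integer root y with |y| ≤ 4.
  x = 2: f_y(2, y) = -3*y**2 - 4*y - 2; no integer root y with |y| ≤ 4.
  x = 3: f_y(3, y) = -3*y**2 - 8*y - 5; vanishes at y ∈ {-1}. (3, -1): f_x = -48 ≠ 0.
  x = 4: f_y(4, y) = -3*y**2 - 12*y - 10; no integer root y with |y| ≤ 4.
Only singular point on the grid: (-1, 1).
Classify: substitute x = -1 + u, y = 1 + v and expand: f = -u**3 - u**2*v - u**2 - 2*u*v**2 - v**3 + v**2.
No constant or linear terms (consistent with a singular point). Quadratic part: -u**2 + v**2. Cubic part: -u**3 - u**2*v - 2*u*v**2 - v**3.
The quadratic part v**2 - u**2 = (v − u)(v + u) splits into two distinct linear factors, so there are two distinct tangent lines y − 1 = ±(x − -1) — this is a node (ordinary double point).
Classification: node.


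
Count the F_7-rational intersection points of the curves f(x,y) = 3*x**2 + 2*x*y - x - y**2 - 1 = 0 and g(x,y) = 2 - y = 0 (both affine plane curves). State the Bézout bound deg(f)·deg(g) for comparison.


Common zeros: ∅; count = 0; Bézout bound = 2.

deg(f) = 2, deg(g) = 1, so Bézout bound = 2.
Scan x ∈ F_7. For each x, list the y ∈ F_7 with f(x, y) ≡ 0 and those with g(x, y) ≡ 0 (mod 7); the common zeros in that column are the intersection.
  x = 0: f ≡ 0 at y ∈ ∅; g ≡ 0 at y ∈ {2}; common: ∅.
  x = 1: f ≡ 0 at y ∈ {4, 5}; g ≡ 0 at y ∈ {2}; common: ∅.
  x = 2: f ≡ 0 at y ∈ ∅; g ≡ 0 at y ∈ {2}; common: ∅.
  x = 3: f ≡ 0 at y ∈ {1, 5}; g ≡ 0 at y ∈ {2}; common: ∅.
  x = 4: f ≡ 0 at y ∈ ∅; g ≡ 0 at y ∈ {2}; common: ∅.
  x = 5: f ≡ 0 at y ∈ ∅; g ≡ 0 at y ∈ {2}; common: ∅.
  x = 6: f ≡ 0 at y ∈ {1, 4}; g ≡ 0 at y ∈ {2}; common: ∅.
Collecting: common zeros = ∅, so the count is 0.
Comparison with the Bézout bound: 0 ≤ 2 = deg(f)·deg(g), as expected for curves with no common component (the affine F_7-count falls short of the bound because intersections may lie at infinity, over extension fields, or carry multiplicity).


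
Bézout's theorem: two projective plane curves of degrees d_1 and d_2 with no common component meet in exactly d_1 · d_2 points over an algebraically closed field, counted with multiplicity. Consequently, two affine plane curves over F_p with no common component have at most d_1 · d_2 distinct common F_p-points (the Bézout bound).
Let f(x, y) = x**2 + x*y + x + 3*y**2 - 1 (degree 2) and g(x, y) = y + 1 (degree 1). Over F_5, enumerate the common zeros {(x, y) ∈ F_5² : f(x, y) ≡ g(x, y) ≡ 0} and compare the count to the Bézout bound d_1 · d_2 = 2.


Common zeros: ∅; count = 0; Bézout bound = 2.

deg(f) = 2, deg(g) = 1, so Bézout bound = 2.
Scan x ∈ F_5. For each x, list the y ∈ F_5 with f(x, y) ≡ 0 and those with g(x, y) ≡ 0 (mod 5); the common zeros in that column are the intersection.
  x = 0: f ≡ 0 at y ∈ ∅; g ≡ 0 at y ∈ {4}; common: ∅.
  x = 1: f ≡ 0 at y ∈ {1, 2}; g ≡ 0 at y ∈ {4}; common: ∅.
  x = 2: f ≡ 0 at y ∈ {0, 1}; g ≡ 0 at y ∈ {4}; common: ∅.
  x = 3: f ≡ 0 at y ∈ ∅; g ≡ 0 at y ∈ {4}; common: ∅.
  x = 4: f ≡ 0 at y ∈ ∅; g ≡ 0 at y ∈ {4}; common: ∅.
Collecting: common zeros = ∅, so the count is 0.
Comparison with the Bézout bound: 0 ≤ 2 = deg(f)·deg(g), as expected for curves with no common component (the affine F_5-count falls short of the bound because intersections may lie at infinity, over extension fields, or carry multiplicity).


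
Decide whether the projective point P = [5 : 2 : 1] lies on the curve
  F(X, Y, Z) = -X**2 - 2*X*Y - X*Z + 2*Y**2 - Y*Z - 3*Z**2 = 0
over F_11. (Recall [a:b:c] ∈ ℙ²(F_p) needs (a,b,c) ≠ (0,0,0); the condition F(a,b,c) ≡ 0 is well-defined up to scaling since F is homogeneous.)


F(5,2,1) ≡ 8 (mod 11); P is NOT on the curve.

Evaluate F(5, 2, 1) term-by-term (mod 11).
  -X**2 ↦ -1·25·1·1 = -25
  -2*X*Y ↦ -2·5·2·1 = -20
  -X*Z ↦ -1·5·1·1 = -5
  2*Y**2 ↦ 2·1·4·1 = 8
  -Y*Z ↦ -1·1·2·1 = -2
  -3*Z**2 ↦ -3·1·1·1 = -3
Sum: F(5, 2, 1) = (-25) + (-20) + (-5) + (8) + (-2) + (-3) = -47.
Reducing mod 11: -47 ≡ 8 (mod 11).
Since F(a, b, c) ≡ 8 ≠ 0 (mod 11), P does NOT lie on the curve.


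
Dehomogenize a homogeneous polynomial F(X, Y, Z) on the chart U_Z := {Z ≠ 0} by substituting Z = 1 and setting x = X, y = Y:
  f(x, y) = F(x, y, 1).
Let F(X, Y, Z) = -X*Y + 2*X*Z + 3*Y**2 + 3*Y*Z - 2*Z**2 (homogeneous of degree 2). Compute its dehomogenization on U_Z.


f(x, y) = -x*y + 2*x + 3*y**2 + 3*y - 2

On U_Z we set Z = 1. Each monomial c·X^i·Y^j·Z^k in F becomes c·x^i·y^j·1^k = c·x^i·y^j.
Substituting Z = 1: F(X, Y, 1) = -x*y + 2*x + 3*y**2 + 3*y - 2.
Note: deg(f) ≤ deg(F) = 2; strict inequality happens when F is divisible by Z (lost terms).


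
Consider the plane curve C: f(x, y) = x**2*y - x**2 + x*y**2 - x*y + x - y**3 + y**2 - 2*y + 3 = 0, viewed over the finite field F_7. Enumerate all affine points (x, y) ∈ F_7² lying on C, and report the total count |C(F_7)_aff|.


Affine F_7-points: {(0, 3), (0, 6), (2, 5), (5, 2), (5, 5), (5, 6), (6, 1), (6, 2), (6, 4)}; count = 9.

For each of the 49 pairs (x, y) ∈ F_7², evaluate f(x, y) mod 7. Record the zeros.
  x = 0: [0↦3, 1↦1, 2↦2, 3↦0, 4↦3, 5↦5, 6↦0]  zeros at y ∈ {3, 6}
  x = 1: [0↦3, 1↦2, 2↦6, 3↦2, 4↦5, 5↦2, 6↦1]  zeros at y ∈ ∅
  x = 2: [0↦1, 1↦3, 2↦5, 3↦1, 4↦6, 5↦0, 6↦5]  zeros at y ∈ {5}
  x = 3: [0↦4, 1↦4, 2↦6, 3↦4, 4↦6, 5↦6, 6↦5]  zeros at y ∈ ∅
  x = 4: [0↦5, 1↦5, 2↦2, 3↦4, 4↦5, 5↦6, 6↦1]  zeros at y ∈ ∅
  x = 5: [0↦4, 1↦6, 2↦0, 3↦1, 4↦3, 5↦0, 6↦0]  zeros at y ∈ {2, 5, 6}
  x = 6: [0↦1, 1↦0, 2↦0, 3↦2, 4↦0, 5↦2, 6↦2]  zeros at y ∈ {1, 2, 4}
Collecting zeros: affine points = {(0, 3), (0, 6), (2, 5), (5, 2), (5, 5), (5, 6), (6, 1), (6, 2), (6, 4)}.
Total count |C(F_7)_aff| = 9.


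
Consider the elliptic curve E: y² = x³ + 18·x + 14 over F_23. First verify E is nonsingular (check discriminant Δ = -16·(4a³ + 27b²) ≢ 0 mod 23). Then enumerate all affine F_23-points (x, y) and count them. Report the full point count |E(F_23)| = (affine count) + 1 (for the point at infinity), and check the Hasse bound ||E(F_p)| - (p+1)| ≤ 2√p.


Affine points = {(2, 9), (2, 14), (3, 7), (3, 16), (4, 9), (4, 14), (6, 4), (6, 19), (7, 0), (8, 7), (8, 16), (9, 10), (9, 13), (11, 5), (11, 18), (12, 7), (12, 16), (15, 5), (15, 18), (17, 9), (17, 14), (18, 11), (18, 12), (19, 4), (19, 19), (20, 5), (20, 18), (21, 4), (21, 19), (22, 8), (22, 15)}; affine count = 31; |E(F_23)| = 32.

Discriminant check: Δ ∝ 4a³ + 27b² = 4·18³ + 27·14² = 4·5832 + 27·196 ≡ 8 (mod 23). Nonzero ⇒ E is nonsingular.
For each x ∈ F_23, compute rhs = x³ + 18·x + 14 mod 23, then count y ∈ F_23 with y² ≡ rhs.
  x = 0: rhs = 14, matching y values: none (0 points).
  x = 1: rhs = 10, matching y values: none (0 points).
  x = 2: rhs = 12, matching y values: 9, 14 (2 points).
  x = 3: rhs = 3, matching y values: 7, 16 (2 points).
  x = 4: rhs = 12, matching y values: 9, 14 (2 points).
  x = 5: rhs = 22, matching y values: none (0 points).
  x = 6: rhs = 16, matching y values: 4, 19 (2 points).
  x = 7: rhs = 0, matching y values: 0 (1 points).
  x = 8: rhs = 3, matching y values: 7, 16 (2 points).
  x = 9: rhs = 8, matching y values: 10, 13 (2 points).
  x = 10: rhs = 21, matching y values: none (0 points).
  x = 11: rhs = 2, matching y values: 5, 18 (2 points).
  x = 12: rhs = 3, matching y values: 7, 16 (2 points).
  x = 13: rhs = 7, matching y values: none (0 points).
  x = 14: rhs = 20, matching y values: none (0 points).
  x = 15: rhs = 2, matching y values: 5, 18 (2 points).
  x = 16: rhs = 5, matching y values: none (0 points).
  x = 17: rhs = 12, matching y values: 9, 14 (2 points).
  x = 18: rhs = 6, matching y values: 11, 12 (2 points).
  x = 19: rhs = 16, matching y values: 4, 19 (2 points).
  x = 20: rhs = 2, matching y values: 5, 18 (2 points).
  x = 21: rhs = 16, matching y values: 4, 19 (2 points).
  x = 22: rhs = 18, matching y values: 8, 15 (2 points).
Total affine count: 31.
Full point count |E(F_23)| = 31 + 1 = 32.
Hasse bound: |32 − (23+1)| = |8| = 8 ≤ 2√23 ≈ 9.5917 ✓.


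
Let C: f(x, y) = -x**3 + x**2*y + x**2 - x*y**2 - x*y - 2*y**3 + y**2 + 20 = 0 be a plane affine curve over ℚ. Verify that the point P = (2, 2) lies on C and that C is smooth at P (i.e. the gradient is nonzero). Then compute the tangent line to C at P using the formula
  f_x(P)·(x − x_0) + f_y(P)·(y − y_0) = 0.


Tangent line at P: -6*x - 26*y + 64 = 0.

Step 1: f(2, 2) = 0, so P lies on C.
Step 2: partial derivatives
  f_x(x, y) = -3*x**2 + 2*x*y + 2*x - y**2 - y, f_y(x, y) = x**2 - 2*x*y - x - 6*y**2 + 2*y.
  f_x(P) = -6, f_y(P) = -26 (gradient nonzero, so P is smooth).
Step 3: tangent line at P: -6·(x − 2) + -26·(y − 2) = 0.
Expanding: -6*x - 26*y + 64 = 0.


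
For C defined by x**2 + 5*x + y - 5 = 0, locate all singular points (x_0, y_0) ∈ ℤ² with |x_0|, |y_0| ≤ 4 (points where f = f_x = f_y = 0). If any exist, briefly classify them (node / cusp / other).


No singular points in the scanned grid; C is smooth there.

Compute partial derivatives:
  f_x = 2*x + 5.
  f_y = 1.
f_y = 1 is a nonzero constant, so f_y never vanishes: no point (x, y) can satisfy f = f_x = f_y = 0. In particular no (x, y) ∈ {−4, ..., 4}² is singular; the curve is smooth.


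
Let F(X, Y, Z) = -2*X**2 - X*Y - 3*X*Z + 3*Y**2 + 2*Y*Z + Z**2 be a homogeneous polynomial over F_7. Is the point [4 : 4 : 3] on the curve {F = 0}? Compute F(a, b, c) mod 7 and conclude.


F(4,4,3) ≡ 4 (mod 7); P is NOT on the curve.

Evaluate F(4, 4, 3) term-by-term (mod 7).
  -2*X**2 ↦ -2·16·1·1 = -32
  -X*Y ↦ -1·4·4·1 = -16
  -3*X*Z ↦ -3·4·1·3 = -36
  3*Y**2 ↦ 3·1·16·1 = 48
  2*Y*Z ↦ 2·1·4·3 = 24
  Z**2 ↦ 1·1·1·9 = 9
Sum: F(4, 4, 3) = (-32) + (-16) + (-36) + (48) + (24) + (9) = -3.
Reducing mod 7: -3 ≡ 4 (mod 7).
Since F(a, b, c) ≡ 4 ≠ 0 (mod 7), P does NOT lie on the curve.


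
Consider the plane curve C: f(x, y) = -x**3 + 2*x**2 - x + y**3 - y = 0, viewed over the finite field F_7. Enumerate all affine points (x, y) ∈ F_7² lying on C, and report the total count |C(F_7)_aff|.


Affine F_7-points: {(0, 0), (0, 1), (0, 6), (1, 0), (1, 1), (1, 6), (4, 5), (5, 3), (6, 3)}; count = 9.

For each of the 49 pairs (x, y) ∈ F_7², evaluate f(x, y) mod 7. Record the zeros.
  x = 0: [0↦0, 1↦0, 2↦6, 3↦3, 4↦4, 5↦1, 6↦0]  zeros at y ∈ {0, 1, 6}
  x = 1: [0↦0, 1↦0, 2↦6, 3↦3, 4↦4, 5↦1, 6↦0]  zeros at y ∈ {0, 1, 6}
  x = 2: [0↦5, 1↦5, 2↦4, 3↦1, 4↦2, 5↦6, 6↦5]  zeros at y ∈ ∅
  x = 3: [0↦2, 1↦2, 2↦1, 3↦5, 4↦6, 5↦3, 6↦2]  zeros at y ∈ ∅
  x = 4: [0↦6, 1↦6, 2↦5, 3↦2, 4↦3, 5↦0, 6↦6]  zeros at y ∈ {5}
  x = 5: [0↦4, 1↦4, 2↦3, 3↦0, 4↦1, 5↦5, 6↦4]  zeros at y ∈ {3}
  x = 6: [0↦4, 1↦4, 2↦3, 3↦0, 4↦1, 5↦5, 6↦4]  zeros at y ∈ {3}
Collecting zeros: affine points = {(0, 0), (0, 1), (0, 6), (1, 0), (1, 1), (1, 6), (4, 5), (5, 3), (6, 3)}.
Total count |C(F_7)_aff| = 9.


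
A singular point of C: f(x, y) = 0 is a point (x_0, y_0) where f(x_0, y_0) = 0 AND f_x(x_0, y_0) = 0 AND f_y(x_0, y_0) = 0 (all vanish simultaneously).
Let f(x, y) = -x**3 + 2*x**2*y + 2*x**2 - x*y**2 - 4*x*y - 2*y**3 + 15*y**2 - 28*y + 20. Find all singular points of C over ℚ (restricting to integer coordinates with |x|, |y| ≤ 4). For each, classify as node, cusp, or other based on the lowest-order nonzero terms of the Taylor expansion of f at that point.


Singular points: {(2, 2)}; classification: cusp.

Compute partial derivatives:
  f_x = -3*x**2 + 4*x*y + 4*x - y**2 - 4*y.
  f_y = 2*x**2 - 2*x*y - 4*x - 6*y**2 + 30*y - 28.
Scan x_0 ∈ {−4, ..., 4}. For each x_0, f_y(x_0, y) is a polynomial in y; find its integer roots y ∈ {−4, ..., 4}, then test f_x and f at those candidates.
  x = -4: f_y(-4, y) = -6*y**2 + 38*y + 20; no integer root y with |y| ≤ 4.
  x = -3: f_y(-3, y) = -6*y**2 + 36*y + 2; no integer root y with |y| ≤ 4.
  x = -2: f_y(-2, y) = -6*y**2 + 34*y - 12; no integer root y with |y| ≤ 4.
  x = -1: f_y(-1, y) = -6*y**2 + 32*y - 22; no integer root y with |y| ≤ 4.
  x = 0: f_y(0, y) = -6*y**2 + 30*y - 28; no integer root y with |y| ≤ 4.
  x = 1: f_y(1, y) = -6*y**2 + 28*y - 30; vanishes at y ∈ {3}. (1, 3): f_x = -8 ≠ 0.
  x = 2: f_y(2, y) = -6*y**2 + 26*y - 28; vanishes at y ∈ {2}. (2, 2): f_x = 0, f = 0 — SINGULAR.
  x = 3: f_y(3, y) = -6*y**2 + 24*y - 22; no integer root y with |y| ≤ 4.
  x = 4: f_y(4, y) = -6*y**2 + 22*y - 12; vanishes at y ∈ {3}. (4, 3): f_x = -5 ≠ 0.
Only singular point on the grid: (2, 2).
Classify: substitute x = 2 + u, y = 2 + v and expand: f = -u**3 + 2*u**2*v - u*v**2 - 2*v**3 + v**2.
No constant or linear terms (consistent with a singular point). Quadratic part: v**2. Cubic part: -u**3 + 2*u**2*v - u*v**2 - 2*v**3.
The quadratic part v**2 is a perfect square, so there is a single (double) tangent line v = 0, i.e. y = 2. Restricting the cubic part to that line (v = 0) leaves -u**3 ≠ 0, so f is not divisible by v and the branch is v² ≈ u**3 to lowest order — this is a cusp.
Classification: cusp.


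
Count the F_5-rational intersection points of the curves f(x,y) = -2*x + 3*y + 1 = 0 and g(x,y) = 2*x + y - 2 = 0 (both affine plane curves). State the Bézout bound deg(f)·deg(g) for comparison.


Common zeros: {(4, 4)}; count = 1; Bézout bound = 1.

deg(f) = 1, deg(g) = 1, so Bézout bound = 1.
Scan x ∈ F_5. For each x, list the y ∈ F_5 with f(x, y) ≡ 0 and those with g(x, y) ≡ 0 (mod 5); the common zeros in that column are the intersection.
  x = 0: f ≡ 0 at y ∈ {3}; g ≡ 0 at y ∈ {2}; common: ∅.
  x = 1: f ≡ 0 at y ∈ {2}; g ≡ 0 at y ∈ {0}; common: ∅.
  x = 2: f ≡ 0 at y ∈ {1}; g ≡ 0 at y ∈ {3}; common: ∅.
  x = 3: f ≡ 0 at y ∈ {0}; g ≡ 0 at y ∈ {1}; common: ∅.
  x = 4: f ≡ 0 at y ∈ {4}; g ≡ 0 at y ∈ {4}; common: {4}.
Collecting: common zeros = {(4, 4)}, so the count is 1.
Comparison with the Bézout bound: 1 ≤ 1 = deg(f)·deg(g), as expected for curves with no common component (the bound is attained).


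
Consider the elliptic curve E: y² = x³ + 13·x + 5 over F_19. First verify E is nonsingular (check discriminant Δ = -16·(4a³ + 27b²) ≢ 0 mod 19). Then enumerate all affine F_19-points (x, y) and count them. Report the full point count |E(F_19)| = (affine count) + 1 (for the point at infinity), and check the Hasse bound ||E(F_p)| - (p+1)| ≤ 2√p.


Affine points = {(0, 9), (0, 10), (1, 0), (2, 1), (2, 18), (4, 8), (4, 11), (5, 9), (5, 10), (11, 4), (11, 15), (14, 9), (14, 10), (17, 3), (17, 16)}; affine count = 15; |E(F_19)| = 16.

Discriminant check: Δ ∝ 4a³ + 27b² = 4·13³ + 27·5² = 4·2197 + 27·25 ≡ 1 (mod 19). Nonzero ⇒ E is nonsingular.
For each x ∈ F_19, compute rhs = x³ + 13·x + 5 mod 19, then count y ∈ F_19 with y² ≡ rhs.
  x = 0: rhs = 5, matching y values: 9, 10 (2 points).
  x = 1: rhs = 0, matching y values: 0 (1 points).
  x = 2: rhs = 1, matching y values: 1, 18 (2 points).
  x = 3: rhs = 14, matching y values: none (0 points).
  x = 4: rhs = 7, matching y values: 8, 11 (2 points).
  x = 5: rhs = 5, matching y values: 9, 10 (2 points).
  x = 6: rhs = 14, matching y values: none (0 points).
  x = 7: rhs = 2, matching y values: none (0 points).
  x = 8: rhs = 13, matching y values: none (0 points).
  x = 9: rhs = 15, matching y values: none (0 points).
  x = 10: rhs = 14, matching y values: none (0 points).
  x = 11: rhs = 16, matching y values: 4, 15 (2 points).
  x = 12: rhs = 8, matching y values: none (0 points).
  x = 13: rhs = 15, matching y values: none (0 points).
  x = 14: rhs = 5, matching y values: 9, 10 (2 points).
  x = 15: rhs = 3, matching y values: none (0 points).
  x = 16: rhs = 15, matching y values: none (0 points).
  x = 17: rhs = 9, matching y values: 3, 16 (2 points).
  x = 18: rhs = 10, matching y values: none (0 points).
Total affine count: 15.
Full point count |E(F_19)| = 15 + 1 = 16.
Hasse bound: |16 − (19+1)| = |-4| = 4 ≤ 2√19 ≈ 8.7178 ✓.


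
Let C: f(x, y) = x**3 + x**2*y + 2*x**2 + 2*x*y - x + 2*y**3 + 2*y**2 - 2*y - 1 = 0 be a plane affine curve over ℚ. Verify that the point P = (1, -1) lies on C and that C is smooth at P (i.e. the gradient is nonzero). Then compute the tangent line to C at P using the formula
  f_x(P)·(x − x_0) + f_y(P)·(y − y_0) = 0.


Tangent line at P: 2*x + 3*y + 1 = 0.

Step 1: f(1, -1) = 0, so P lies on C.
Step 2: partial derivatives
  f_x(x, y) = 3*x**2 + 2*x*y + 4*x + 2*y - 1, f_y(x, y) = x**2 + 2*x + 6*y**2 + 4*y - 2.
  f_x(P) = 2, f_y(P) = 3 (gradient nonzero, so P is smooth).
Step 3: tangent line at P: 2·(x − 1) + 3·(y − -1) = 0.
Expanding: 2*x + 3*y + 1 = 0.


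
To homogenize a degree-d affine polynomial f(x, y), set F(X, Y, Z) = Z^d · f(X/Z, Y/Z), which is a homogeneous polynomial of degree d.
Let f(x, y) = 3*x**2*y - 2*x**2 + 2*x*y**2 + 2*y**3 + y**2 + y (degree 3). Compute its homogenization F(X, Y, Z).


F(X, Y, Z) = 3*X**2*Y - 2*X**2*Z + 2*X*Y**2 + 2*Y**3 + Y**2*Z + Y*Z**2

deg(f) = 3.
Substitute x = X/Z, y = Y/Z into f, then multiply by Z^3.
  monomial 3·x^2·y^1 ↦ 3·X^2·Y^1·Z^0.
  monomial -2·x^2·y^0 ↦ -2·X^2·Y^0·Z^1.
  monomial 2·x^1·y^2 ↦ 2·X^1·Y^2·Z^0.
  monomial 2·x^0·y^3 ↦ 2·X^0·Y^3·Z^0.
  monomial 1·x^0·y^2 ↦ 1·X^0·Y^2·Z^1.
  monomial 1·x^0·y^1 ↦ 1·X^0·Y^1·Z^2.
Collecting: F(X, Y, Z) = 3*X**2*Y - 2*X**2*Z + 2*X*Y**2 + 2*Y**3 + Y**2*Z + Y*Z**2.


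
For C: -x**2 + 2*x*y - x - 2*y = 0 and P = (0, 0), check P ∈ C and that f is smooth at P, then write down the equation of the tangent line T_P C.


Tangent line at P: -x - 2*y = 0.

Step 1: f(0, 0) = 0, so P lies on C.
Step 2: partial derivatives
  f_x(x, y) = -2*x + 2*y - 1, f_y(x, y) = 2*x - 2.
  f_x(P) = -1, f_y(P) = -2 (gradient nonzero, so P is smooth).
Step 3: tangent line at P: -1·(x − 0) + -2·(y − 0) = 0.
Expanding: -x - 2*y = 0.


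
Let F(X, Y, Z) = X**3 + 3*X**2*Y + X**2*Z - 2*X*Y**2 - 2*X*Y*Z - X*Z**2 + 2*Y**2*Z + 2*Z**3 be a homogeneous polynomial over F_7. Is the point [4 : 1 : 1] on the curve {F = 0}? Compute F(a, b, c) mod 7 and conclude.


F(4,1,1) ≡ 0 (mod 7); P is on the curve.

Evaluate F(4, 1, 1) term-by-term (mod 7).
  X**3 ↦ 1·64·1·1 = 64
  3*X**2*Y ↦ 3·16·1·1 = 48
  X**2*Z ↦ 1·16·1·1 = 16
  -2*X*Y**2 ↦ -2·4·1·1 = -8
  -2*X*Y*Z ↦ -2·4·1·1 = -8
  -X*Z**2 ↦ -1·4·1·1 = -4
  2*Y**2*Z ↦ 2·1·1·1 = 2
  2*Z**3 ↦ 2·1·1·1 = 2
Sum: F(4, 1, 1) = (64) + (48) + (16) + (-8) + (-8) + (-4) + (2) + (2) = 112.
Reducing mod 7: 112 ≡ 0 (mod 7).
Since F(a, b, c) ≡ 0 (mod 7), P lies on the curve.


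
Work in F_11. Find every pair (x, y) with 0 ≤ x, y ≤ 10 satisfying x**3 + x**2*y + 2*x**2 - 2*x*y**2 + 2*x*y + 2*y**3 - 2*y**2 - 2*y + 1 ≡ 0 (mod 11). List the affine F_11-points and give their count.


Affine F_11-points: {(2, 7), (5, 0), (5, 6), (6, 2), (7, 10)}; count = 5.

For each of the 121 pairs (x, y) ∈ F_11², evaluate f(x, y) mod 11. Record the zeros.
  x = 0: [0↦1, 1↦10, 2↦5, 3↦9, 4↦1, 5↦4, 6↦8, 7↦3, 8↦1, 9↦3, 10↦10]  zeros at y ∈ ∅
  x = 1: [0↦4, 1↦3, 2↦6, 3↦3, 4↦6, 5↦5, 6↦1, 7↦6, 8↦10, 9↦3, 10↦8]  zeros at y ∈ ∅
  x = 2: [0↦6, 1↦8, 2↦10, 3↦2, 4↦7, 5↦4, 6↦5, 7↦0, 8↦1, 9↦9, 10↦3]  zeros at y ∈ {7}
  x = 3: [0↦2, 1↦9, 2↦1, 3↦1, 4↦10, 5↦7, 6↦4, 7↦2, 8↦2, 9↦5, 10↦1]  zeros at y ∈ ∅
  x = 4: [0↦9, 1↦1, 2↦7, 3↦6, 4↦10, 5↦9, 6↦4, 7↦7, 8↦8, 9↦8, 10↦8]  zeros at y ∈ ∅
  x = 5: [0↦0, 1↦1, 2↦1, 3↦1, 4↦2, 5↦5, 6↦0, 7↦10, 8↦3, 9↦2, 10↦8]  zeros at y ∈ {0, 6}
  x = 6: [0↦3, 1↦4, 2↦0, 3↦3, 4↦3, 5↦1, 6↦9, 7↦6, 8↦4, 9↦4, 10↦7]  zeros at y ∈ {2}
  x = 7: [0↦2, 1↦5, 2↦10, 3↦7, 4↦8, 5↦3, 6↦4, 7↦1, 8↦6, 9↦9, 10↦0]  zeros at y ∈ {10}
  x = 8: [0↦3, 1↦10, 2↦4, 3↦8, 4↦1, 5↦6, 6↦2, 7↦1, 8↦4, 9↦1, 10↦4]  zeros at y ∈ ∅
  x = 9: [0↦1, 1↦3, 2↦10, 3↦1, 4↦10, 5↦5, 6↦9, 7↦1, 8↦4, 9↦8, 10↦3]  zeros at y ∈ ∅
  x = 10: [0↦2, 1↦1, 2↦1, 3↦3, 4↦8, 5↦6, 6↦9, 7↦7, 8↦1, 9↦3, 10↦3]  zeros at y ∈ ∅
Collecting zeros: affine points = {(2, 7), (5, 0), (5, 6), (6, 2), (7, 10)}.
Total count |C(F_11)_aff| = 5.


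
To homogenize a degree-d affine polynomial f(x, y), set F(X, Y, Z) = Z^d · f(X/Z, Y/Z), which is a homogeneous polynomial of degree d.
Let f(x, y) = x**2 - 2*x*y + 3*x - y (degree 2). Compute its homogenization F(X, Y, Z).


F(X, Y, Z) = X**2 - 2*X*Y + 3*X*Z - Y*Z

deg(f) = 2.
Substitute x = X/Z, y = Y/Z into f, then multiply by Z^2.
  monomial 1·x^2·y^0 ↦ 1·X^2·Y^0·Z^0.
  monomial -2·x^1·y^1 ↦ -2·X^1·Y^1·Z^0.
  monomial 3·x^1·y^0 ↦ 3·X^1·Y^0·Z^1.
  monomial -1·x^0·y^1 ↦ -1·X^0·Y^1·Z^1.
Collecting: F(X, Y, Z) = X**2 - 2*X*Y + 3*X*Z - Y*Z.


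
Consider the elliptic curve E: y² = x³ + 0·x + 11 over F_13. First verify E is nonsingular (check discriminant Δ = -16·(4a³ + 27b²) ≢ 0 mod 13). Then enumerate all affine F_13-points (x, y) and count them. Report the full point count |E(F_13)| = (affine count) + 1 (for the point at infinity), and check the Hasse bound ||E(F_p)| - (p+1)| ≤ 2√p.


Affine points = {(1, 5), (1, 8), (3, 5), (3, 8), (4, 6), (4, 7), (7, 4), (7, 9), (8, 4), (8, 9), (9, 5), (9, 8), (10, 6), (10, 7), (11, 4), (11, 9), (12, 6), (12, 7)}; affine count = 18; |E(F_13)| = 19.

Discriminant check: Δ ∝ 4a³ + 27b² = 4·0³ + 27·11² = 4·0 + 27·121 ≡ 4 (mod 13). Nonzero ⇒ E is nonsingular.
For each x ∈ F_13, compute rhs = x³ + 0·x + 11 mod 13, then count y ∈ F_13 with y² ≡ rhs.
  x = 0: rhs = 11, matching y values: none (0 points).
  x = 1: rhs = 12, matching y values: 5, 8 (2 points).
  x = 2: rhs = 6, matching y values: none (0 points).
  x = 3: rhs = 12, matching y values: 5, 8 (2 points).
  x = 4: rhs = 10, matching y values: 6, 7 (2 points).
  x = 5: rhs = 6, matching y values: none (0 points).
  x = 6: rhs = 6, matching y values: none (0 points).
  x = 7: rhs = 3, matching y values: 4, 9 (2 points).
  x = 8: rhs = 3, matching y values: 4, 9 (2 points).
  x = 9: rhs = 12, matching y values: 5, 8 (2 points).
  x = 10: rhs = 10, matching y values: 6, 7 (2 points).
  x = 11: rhs = 3, matching y values: 4, 9 (2 points).
  x = 12: rhs = 10, matching y values: 6, 7 (2 points).
Total affine count: 18.
Full point count |E(F_13)| = 18 + 1 = 19.
Hasse bound: |19 − (13+1)| = |5| = 5 ≤ 2√13 ≈ 7.2111 ✓.


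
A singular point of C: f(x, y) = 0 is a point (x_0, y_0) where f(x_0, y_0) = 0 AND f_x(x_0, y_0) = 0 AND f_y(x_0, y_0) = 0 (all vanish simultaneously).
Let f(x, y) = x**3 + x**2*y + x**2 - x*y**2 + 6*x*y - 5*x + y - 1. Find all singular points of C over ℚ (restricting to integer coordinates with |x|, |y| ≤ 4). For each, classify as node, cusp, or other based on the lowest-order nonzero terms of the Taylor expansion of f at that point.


Singular points: {(-1, 2)}; classification: cusp.

Compute partial derivatives:
  f_x = 3*x**2 + 2*x*y + 2*x - y**2 + 6*y - 5.
  f_y = x**2 - 2*x*y + 6*x + 1.
Scan x_0 ∈ {−4, ..., 4}. For each x_0, f_y(x_0, y) is a polynomial in y; find its integer roots y ∈ {−4, ..., 4}, then test f_x and f at those candidates.
  x = -4: f_y(-4, y) = 8*y - 7; no integer root y with |y| ≤ 4.
  x = -3: f_y(-3, y) = 6*y - 8; no integer root y with |y| ≤ 4.
  x = -2: f_y(-2, y) = 4*y - 7; no integer root y with |y| ≤ 4.
  x = -1: f_y(-1, y) = 2*y - 4; vanishes at y ∈ {2}. (-1, 2): f_x = 0, f = 0 — SINGULAR.
  x = 0: f_y(0, y) = 1; no integer root y with |y| ≤ 4.
  x = 1: f_y(1, y) = 8 - 2*y; vanishes at y ∈ {4}. (1, 4): f_x = 16 ≠ 0.
  x = 2: f_y(2, y) = 17 - 4*y; no integer root y with |y| ≤ 4.
  x = 3: f_y(3, y) = 28 - 6*y; no integer root y with |y| ≤ 4.
  x = 4: f_y(4, y) = 41 - 8*y; no integer root y with |y| ≤ 4.
Only singular point on the grid: (-1, 2).
Classify: substitute x = -1 + u, y = 2 + v and expand: f = u**3 + u**2*v - u*v**2 + v**2.
No constant or linear terms (consistent with a singular point). Quadratic part: v**2. Cubic part: u**3 + u**2*v - u*v**2.
The quadratic part v**2 is a perfect square, so there is a single (double) tangent line v = 0, i.e. y = 2. Restricting the cubic part to that line (v = 0) leaves u**3 ≠ 0, so f is not divisible by v and the branch is v² ≈ -u**3 to lowest order — this is a cusp.
Classification: cusp.
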